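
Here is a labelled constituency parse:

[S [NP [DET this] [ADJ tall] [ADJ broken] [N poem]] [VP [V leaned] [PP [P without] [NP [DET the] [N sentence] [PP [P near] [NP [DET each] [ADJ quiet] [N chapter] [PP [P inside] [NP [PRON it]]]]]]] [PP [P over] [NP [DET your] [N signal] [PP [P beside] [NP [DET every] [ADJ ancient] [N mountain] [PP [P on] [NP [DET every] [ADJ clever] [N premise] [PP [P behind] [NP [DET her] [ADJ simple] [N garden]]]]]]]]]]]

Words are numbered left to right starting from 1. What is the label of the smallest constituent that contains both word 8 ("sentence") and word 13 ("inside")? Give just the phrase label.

Both words fall inside [NP the sentence near each quiet chapter inside it] (words 7–14), and no smaller constituent contains them both. Label: NP.

NP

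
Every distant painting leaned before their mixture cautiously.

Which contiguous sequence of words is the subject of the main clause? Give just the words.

every distant painting

In the main clause the verb is "leaned"; the NP preceding it, "every distant painting", is the subject.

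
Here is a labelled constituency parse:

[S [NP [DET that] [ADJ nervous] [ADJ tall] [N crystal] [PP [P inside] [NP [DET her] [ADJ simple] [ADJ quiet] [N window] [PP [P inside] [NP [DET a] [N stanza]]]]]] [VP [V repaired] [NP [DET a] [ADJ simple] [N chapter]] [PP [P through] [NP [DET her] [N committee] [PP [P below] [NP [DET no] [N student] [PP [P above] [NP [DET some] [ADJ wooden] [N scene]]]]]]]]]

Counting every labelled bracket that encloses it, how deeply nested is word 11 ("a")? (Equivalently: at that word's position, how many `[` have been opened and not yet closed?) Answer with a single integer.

7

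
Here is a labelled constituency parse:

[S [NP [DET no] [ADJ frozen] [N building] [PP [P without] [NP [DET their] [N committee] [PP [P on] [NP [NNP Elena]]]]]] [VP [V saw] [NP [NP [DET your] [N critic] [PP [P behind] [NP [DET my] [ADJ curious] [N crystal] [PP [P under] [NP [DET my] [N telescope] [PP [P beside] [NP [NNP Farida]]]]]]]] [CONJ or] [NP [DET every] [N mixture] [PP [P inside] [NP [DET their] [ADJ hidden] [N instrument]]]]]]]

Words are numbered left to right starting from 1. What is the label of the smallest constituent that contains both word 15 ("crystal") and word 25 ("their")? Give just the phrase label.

Both words fall inside [NP your critic behind my curious crystal under my telescope beside Farida or every mixture inside their hidden instrument] (words 10–27), and no smaller constituent contains them both. Label: NP.

NP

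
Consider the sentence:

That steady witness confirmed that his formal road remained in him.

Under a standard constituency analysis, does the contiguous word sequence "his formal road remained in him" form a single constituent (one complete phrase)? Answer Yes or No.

Yes

"his formal road remained in him" is exactly the clause [S his formal road remained in him], a complete constituent.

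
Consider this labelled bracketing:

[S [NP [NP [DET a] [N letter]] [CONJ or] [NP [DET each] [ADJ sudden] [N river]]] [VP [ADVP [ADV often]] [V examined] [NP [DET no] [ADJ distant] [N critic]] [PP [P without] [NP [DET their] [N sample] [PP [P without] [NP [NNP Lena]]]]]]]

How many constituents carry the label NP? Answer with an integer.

6

Scanning left to right, an opening `[NP` appears at word positions 1, 1, 4, 9, 13, 16 — 6 in total.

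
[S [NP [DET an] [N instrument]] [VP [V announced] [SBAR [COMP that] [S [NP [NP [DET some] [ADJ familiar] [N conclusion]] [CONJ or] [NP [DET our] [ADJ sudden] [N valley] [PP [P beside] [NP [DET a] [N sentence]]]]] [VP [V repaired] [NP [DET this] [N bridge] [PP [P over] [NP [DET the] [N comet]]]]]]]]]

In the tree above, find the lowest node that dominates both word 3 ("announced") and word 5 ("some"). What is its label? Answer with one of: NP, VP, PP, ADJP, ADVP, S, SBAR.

VP

Both words fall inside [VP announced that some familiar conclusion or our sudden valley beside a sentence repaired this bridge over the comet] (words 3–20), and no smaller constituent contains them both. Label: VP.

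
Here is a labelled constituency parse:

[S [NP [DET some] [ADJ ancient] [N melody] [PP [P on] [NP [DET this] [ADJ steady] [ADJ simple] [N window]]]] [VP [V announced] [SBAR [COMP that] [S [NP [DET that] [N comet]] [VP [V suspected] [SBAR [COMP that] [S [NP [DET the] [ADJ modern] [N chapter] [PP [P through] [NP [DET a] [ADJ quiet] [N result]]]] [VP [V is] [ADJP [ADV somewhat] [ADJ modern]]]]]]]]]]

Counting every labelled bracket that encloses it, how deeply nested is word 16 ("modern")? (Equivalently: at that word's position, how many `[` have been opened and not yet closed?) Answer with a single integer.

Counting open brackets not yet closed at "modern": [S [VP [SBAR [S [VP [SBAR [S [NP [ADJ = 9.

9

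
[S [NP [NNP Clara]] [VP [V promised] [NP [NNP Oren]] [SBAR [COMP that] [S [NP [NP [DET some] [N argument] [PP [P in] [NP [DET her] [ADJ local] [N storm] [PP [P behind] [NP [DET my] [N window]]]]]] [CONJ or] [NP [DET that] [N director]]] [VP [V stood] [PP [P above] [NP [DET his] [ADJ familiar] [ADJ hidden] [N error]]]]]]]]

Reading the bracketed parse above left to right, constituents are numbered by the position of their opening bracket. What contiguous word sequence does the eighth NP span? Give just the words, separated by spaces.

his familiar hidden error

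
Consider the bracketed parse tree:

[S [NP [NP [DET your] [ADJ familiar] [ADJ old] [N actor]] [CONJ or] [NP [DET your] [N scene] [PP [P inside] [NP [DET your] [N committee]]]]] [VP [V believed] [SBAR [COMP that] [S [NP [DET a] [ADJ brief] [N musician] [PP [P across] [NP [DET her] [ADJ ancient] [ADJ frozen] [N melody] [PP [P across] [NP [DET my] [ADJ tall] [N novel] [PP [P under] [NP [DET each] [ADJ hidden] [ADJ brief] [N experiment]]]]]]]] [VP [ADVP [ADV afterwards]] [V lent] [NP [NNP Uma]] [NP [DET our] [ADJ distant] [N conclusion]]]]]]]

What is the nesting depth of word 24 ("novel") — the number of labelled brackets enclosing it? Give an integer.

10

The word sits inside N, which is inside NP, inside PP, inside NP, inside PP, inside NP, inside S, inside SBAR, inside VP, inside S — 10 brackets in all.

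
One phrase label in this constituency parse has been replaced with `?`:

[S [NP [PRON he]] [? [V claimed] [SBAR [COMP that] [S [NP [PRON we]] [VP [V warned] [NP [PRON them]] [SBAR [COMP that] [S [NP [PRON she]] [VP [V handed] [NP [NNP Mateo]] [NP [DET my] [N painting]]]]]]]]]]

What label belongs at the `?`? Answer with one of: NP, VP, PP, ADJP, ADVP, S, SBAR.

A constituent whose immediate children are V 'claimed', SBAR is a verb phrase: VP.

VP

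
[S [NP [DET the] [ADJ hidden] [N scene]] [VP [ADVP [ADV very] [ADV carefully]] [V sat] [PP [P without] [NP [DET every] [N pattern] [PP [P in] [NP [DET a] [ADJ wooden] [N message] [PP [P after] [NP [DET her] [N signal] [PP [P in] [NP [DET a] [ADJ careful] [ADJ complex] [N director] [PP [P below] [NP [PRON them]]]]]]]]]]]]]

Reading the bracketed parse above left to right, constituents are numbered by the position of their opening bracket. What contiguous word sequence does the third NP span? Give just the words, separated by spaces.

a wooden message after her signal in a careful complex director below them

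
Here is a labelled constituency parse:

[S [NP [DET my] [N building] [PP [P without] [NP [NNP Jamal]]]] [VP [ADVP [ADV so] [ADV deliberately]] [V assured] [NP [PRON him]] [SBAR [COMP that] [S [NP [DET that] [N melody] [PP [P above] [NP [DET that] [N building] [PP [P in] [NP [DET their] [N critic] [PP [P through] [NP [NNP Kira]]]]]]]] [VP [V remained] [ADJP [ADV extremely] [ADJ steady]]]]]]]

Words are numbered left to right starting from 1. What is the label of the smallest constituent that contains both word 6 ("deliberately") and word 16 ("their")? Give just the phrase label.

VP

Word 6 lies under S → VP → ADVP → ADV; word 16 lies under S → VP → SBAR → S → NP → PP → NP → PP → NP → DET. The lowest shared node is the VP.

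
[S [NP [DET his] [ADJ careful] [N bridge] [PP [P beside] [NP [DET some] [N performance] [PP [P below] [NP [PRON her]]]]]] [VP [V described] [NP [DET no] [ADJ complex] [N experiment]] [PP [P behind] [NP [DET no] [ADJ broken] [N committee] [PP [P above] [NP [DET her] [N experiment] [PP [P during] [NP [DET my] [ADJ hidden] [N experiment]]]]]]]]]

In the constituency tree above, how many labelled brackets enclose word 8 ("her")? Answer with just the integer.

7

The word sits inside PRON, which is inside NP, inside PP, inside NP, inside PP, inside NP, inside S — 7 brackets in all.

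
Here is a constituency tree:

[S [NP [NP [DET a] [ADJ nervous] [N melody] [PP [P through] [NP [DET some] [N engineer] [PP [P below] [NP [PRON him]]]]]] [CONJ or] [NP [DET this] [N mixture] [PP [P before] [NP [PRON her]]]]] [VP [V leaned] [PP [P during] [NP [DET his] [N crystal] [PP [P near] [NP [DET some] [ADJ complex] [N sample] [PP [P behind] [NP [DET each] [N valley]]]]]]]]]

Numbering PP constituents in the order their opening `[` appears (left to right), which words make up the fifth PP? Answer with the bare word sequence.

near some complex sample behind each valley

In left-to-right order the PP constituents are "through some engineer below him"; "below him"; "before her"; "during his crystal near some complex sample behind each valley"; "near some complex sample behind each valley"; "behind each valley". Number 5 is "near some complex sample behind each valley".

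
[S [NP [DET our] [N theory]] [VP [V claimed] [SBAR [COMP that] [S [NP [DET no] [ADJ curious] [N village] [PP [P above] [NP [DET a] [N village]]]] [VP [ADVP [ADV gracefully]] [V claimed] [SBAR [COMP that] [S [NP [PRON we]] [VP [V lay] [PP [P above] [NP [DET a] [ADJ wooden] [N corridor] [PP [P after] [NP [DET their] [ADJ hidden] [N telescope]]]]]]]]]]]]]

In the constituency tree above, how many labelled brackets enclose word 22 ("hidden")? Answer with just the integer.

13

The word sits inside ADJ, which is inside NP, inside PP, inside NP, inside PP, inside VP, inside S, inside SBAR, inside VP, inside S, inside SBAR, inside VP, inside S — 13 brackets in all.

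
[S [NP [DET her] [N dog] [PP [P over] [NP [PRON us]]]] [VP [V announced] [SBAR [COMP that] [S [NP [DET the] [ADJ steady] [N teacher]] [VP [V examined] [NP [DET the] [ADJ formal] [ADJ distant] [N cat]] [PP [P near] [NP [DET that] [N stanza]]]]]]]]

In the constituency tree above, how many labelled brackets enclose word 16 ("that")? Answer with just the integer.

8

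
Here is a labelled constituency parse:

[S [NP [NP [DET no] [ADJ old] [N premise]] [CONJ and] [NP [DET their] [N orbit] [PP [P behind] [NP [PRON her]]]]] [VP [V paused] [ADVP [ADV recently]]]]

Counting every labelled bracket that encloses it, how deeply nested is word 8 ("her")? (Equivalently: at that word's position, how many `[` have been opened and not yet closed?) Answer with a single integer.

6

Counting open brackets not yet closed at "her": [S [NP [NP [PP [NP [PRON = 6.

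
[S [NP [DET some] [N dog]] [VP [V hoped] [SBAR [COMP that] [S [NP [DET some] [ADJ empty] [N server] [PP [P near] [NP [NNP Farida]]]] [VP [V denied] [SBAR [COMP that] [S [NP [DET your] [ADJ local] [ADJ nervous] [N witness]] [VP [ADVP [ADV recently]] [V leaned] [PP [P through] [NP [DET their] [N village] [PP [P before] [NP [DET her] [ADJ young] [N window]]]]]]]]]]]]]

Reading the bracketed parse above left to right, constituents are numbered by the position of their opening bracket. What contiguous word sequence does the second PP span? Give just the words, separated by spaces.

In left-to-right order the PP constituents are "near Farida"; "through their village before her young window"; "before her young window". Number 2 is "through their village before her young window".

through their village before her young window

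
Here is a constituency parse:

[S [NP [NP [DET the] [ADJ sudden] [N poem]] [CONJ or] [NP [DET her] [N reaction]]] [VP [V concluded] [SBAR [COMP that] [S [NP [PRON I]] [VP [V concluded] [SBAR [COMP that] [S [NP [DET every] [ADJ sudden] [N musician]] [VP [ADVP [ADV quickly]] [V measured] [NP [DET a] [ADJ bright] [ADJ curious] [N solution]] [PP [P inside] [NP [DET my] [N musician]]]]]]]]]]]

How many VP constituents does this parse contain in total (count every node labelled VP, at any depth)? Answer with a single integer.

3

Listing each VP by its span: [VP concluded that I concluded that every sudden musician quickly measured a bright curious solution inside my musician]; [VP concluded that every sudden musician quickly measured a bright curious solution inside my musician]; [VP quickly measured a bright curious solution inside my musician] — that makes 3.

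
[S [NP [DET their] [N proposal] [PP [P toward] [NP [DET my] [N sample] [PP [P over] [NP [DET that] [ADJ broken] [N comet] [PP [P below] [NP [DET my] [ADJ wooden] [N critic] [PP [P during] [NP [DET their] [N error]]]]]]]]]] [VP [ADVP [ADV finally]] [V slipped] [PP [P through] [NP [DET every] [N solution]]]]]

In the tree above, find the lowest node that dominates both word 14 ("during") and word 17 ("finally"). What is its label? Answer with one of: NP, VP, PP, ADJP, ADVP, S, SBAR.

S

Both words fall inside [S their proposal toward my sample over that broken comet below my wooden critic during their error finally slipped through every solution] (words 1–21), and no smaller constituent contains them both. Label: S.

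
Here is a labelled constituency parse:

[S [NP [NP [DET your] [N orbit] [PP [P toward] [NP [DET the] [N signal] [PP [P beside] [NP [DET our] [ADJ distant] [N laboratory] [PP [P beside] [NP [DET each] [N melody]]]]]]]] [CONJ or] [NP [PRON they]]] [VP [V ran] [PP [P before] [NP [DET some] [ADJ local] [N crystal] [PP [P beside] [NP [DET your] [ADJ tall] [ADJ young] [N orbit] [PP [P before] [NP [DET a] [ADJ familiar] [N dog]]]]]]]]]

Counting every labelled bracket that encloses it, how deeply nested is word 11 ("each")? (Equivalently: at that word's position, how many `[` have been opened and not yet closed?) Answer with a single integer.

10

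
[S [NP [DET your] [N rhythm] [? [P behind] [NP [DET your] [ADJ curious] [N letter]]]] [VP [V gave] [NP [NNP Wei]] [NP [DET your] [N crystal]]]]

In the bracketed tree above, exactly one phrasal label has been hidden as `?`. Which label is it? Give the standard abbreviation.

PP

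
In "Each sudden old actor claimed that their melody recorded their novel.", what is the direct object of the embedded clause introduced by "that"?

Within the embedded clause introduced by "that", the direct object of "recorded" is "their novel".

their novel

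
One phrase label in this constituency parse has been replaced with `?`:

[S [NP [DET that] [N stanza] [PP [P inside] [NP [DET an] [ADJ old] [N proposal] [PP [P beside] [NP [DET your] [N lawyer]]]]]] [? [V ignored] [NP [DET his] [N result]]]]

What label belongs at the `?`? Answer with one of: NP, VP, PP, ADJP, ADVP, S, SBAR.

VP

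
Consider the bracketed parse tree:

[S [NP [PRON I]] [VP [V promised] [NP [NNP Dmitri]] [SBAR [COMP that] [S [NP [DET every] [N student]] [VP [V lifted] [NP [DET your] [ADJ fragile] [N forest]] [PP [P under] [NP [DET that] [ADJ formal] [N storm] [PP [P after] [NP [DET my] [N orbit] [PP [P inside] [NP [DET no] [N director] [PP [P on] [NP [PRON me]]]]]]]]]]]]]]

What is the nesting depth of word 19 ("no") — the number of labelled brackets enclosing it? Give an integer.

12

Path from the root down to the word: S → VP → SBAR → S → VP → PP → NP → PP → NP → PP → NP → DET. That is 12 enclosing brackets.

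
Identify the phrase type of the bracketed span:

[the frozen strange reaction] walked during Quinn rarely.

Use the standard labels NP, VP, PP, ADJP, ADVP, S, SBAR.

"reaction" is the head of the bracketed span, so the span is a noun phrase: NP.

NP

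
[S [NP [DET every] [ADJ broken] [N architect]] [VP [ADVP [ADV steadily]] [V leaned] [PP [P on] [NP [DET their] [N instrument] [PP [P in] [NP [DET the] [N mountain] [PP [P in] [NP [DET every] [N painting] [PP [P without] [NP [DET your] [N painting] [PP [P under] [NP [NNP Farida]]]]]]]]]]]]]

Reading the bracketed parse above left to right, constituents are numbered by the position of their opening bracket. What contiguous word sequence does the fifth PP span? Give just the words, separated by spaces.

In left-to-right order the PP constituents are "on their instrument in the mountain in every painting without your painting under Farida"; "in the mountain in every painting without your painting under Farida"; "in every painting without your painting under Farida"; "without your painting under Farida"; "under Farida". Number 5 is "under Farida".

under Farida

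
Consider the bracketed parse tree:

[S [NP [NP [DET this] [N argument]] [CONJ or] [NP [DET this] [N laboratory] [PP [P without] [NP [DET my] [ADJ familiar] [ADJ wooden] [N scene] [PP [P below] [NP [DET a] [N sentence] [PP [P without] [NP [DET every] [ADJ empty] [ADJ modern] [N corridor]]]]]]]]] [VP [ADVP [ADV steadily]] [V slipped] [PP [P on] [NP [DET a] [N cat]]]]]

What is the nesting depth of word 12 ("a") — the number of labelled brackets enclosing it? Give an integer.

8

The word sits inside DET, which is inside NP, inside PP, inside NP, inside PP, inside NP, inside NP, inside S — 8 brackets in all.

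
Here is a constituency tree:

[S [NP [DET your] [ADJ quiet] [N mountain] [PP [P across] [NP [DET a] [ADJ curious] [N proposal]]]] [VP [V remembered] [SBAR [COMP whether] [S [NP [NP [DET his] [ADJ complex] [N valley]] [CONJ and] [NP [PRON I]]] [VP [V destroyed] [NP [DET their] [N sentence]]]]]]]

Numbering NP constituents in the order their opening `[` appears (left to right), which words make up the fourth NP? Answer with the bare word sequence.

his complex valley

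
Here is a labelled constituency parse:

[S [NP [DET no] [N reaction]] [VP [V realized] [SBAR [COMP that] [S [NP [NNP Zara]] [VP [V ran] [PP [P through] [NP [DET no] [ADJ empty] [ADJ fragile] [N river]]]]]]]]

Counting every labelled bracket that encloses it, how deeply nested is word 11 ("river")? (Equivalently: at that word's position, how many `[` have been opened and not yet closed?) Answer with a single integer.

8

Path from the root down to the word: S → VP → SBAR → S → VP → PP → NP → N. That is 8 enclosing brackets.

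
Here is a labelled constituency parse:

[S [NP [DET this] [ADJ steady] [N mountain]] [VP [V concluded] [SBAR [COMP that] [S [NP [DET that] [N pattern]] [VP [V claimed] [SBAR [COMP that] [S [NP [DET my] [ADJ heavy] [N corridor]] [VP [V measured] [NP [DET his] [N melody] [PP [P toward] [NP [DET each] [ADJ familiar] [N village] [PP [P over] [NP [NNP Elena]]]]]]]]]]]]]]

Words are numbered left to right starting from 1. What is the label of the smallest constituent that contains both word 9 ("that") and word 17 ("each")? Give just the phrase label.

Word 9 lies under S → VP → SBAR → S → VP → SBAR → COMP; word 17 lies under S → VP → SBAR → S → VP → SBAR → S → VP → NP → PP → NP → DET. The lowest shared node is the SBAR.

SBAR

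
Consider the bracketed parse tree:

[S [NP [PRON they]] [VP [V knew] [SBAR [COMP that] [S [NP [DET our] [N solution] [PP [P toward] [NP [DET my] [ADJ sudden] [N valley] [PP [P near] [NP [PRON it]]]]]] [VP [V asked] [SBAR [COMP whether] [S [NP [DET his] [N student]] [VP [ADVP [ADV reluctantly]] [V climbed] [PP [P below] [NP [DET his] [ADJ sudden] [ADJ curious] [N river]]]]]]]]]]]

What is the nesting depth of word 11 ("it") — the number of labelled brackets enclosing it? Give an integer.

Counting open brackets not yet closed at "it": [S [VP [SBAR [S [NP [PP [NP [PP [NP [PRON = 10.

10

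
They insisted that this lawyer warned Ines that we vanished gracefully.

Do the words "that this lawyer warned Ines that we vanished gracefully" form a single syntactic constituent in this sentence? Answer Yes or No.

Yes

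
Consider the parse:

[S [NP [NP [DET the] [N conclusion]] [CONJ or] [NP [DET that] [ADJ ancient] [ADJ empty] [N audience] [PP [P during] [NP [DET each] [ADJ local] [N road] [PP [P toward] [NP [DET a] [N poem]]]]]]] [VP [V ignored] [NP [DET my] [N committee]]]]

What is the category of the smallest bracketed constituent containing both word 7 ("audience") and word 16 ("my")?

S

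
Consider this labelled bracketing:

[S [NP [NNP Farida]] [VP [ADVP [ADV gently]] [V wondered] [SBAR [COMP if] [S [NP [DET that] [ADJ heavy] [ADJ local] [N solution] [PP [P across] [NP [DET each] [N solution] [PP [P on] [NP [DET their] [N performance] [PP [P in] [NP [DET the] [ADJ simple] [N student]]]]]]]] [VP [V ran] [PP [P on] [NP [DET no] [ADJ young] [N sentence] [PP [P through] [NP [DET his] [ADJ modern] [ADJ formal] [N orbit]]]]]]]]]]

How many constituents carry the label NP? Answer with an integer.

7

Listing each NP by its span: [NP Farida]; [NP that heavy local solution across each solution on their performance in the simple student]; [NP each solution on their performance in the simple student]; [NP their performance in the simple student]; [NP the simple student]; [NP no young sentence through his modern formal orbit] … — that makes 7.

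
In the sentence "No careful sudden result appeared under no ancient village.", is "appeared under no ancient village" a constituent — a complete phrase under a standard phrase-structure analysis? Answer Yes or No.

Yes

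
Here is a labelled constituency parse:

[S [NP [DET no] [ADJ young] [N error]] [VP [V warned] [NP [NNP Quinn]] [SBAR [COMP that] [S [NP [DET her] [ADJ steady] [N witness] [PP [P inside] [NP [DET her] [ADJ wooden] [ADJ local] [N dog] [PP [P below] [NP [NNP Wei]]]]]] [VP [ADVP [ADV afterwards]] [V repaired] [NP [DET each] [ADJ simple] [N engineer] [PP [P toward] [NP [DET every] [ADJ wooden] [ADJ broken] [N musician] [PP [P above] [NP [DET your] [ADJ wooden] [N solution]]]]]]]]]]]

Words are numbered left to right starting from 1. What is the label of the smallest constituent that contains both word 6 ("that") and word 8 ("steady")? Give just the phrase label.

SBAR

Both words fall inside [SBAR that her steady witness inside her wooden local dog below Wei afterwards repaired each simple engineer toward every wooden broken musician above your wooden solution] (words 6–30), and no smaller constituent contains them both. Label: SBAR.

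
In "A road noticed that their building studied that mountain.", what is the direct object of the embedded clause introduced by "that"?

that mountain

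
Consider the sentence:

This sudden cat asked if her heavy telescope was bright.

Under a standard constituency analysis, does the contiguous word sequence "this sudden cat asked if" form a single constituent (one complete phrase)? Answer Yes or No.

The sequence begins inside the noun phrase "this sudden cat" and ends inside the verb phrase "asked if her heavy telescope was bright"; it crosses a phrase boundary, so no single node in the tree spans exactly those words.

No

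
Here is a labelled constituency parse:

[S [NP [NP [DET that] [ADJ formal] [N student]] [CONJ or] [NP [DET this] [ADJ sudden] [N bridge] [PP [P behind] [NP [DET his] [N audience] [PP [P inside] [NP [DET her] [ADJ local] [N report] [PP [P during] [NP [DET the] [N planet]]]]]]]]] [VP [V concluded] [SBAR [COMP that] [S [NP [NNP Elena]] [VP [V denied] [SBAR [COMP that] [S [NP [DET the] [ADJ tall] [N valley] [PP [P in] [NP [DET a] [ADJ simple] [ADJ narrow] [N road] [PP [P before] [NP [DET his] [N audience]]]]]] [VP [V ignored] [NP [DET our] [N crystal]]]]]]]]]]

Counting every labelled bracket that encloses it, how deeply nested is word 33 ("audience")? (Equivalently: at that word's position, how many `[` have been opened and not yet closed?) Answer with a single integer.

13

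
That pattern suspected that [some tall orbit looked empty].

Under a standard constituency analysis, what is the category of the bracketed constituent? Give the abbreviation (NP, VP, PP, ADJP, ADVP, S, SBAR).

S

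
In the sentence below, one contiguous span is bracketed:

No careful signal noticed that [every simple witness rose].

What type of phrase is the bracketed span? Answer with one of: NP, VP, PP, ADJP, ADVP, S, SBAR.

The span is built around the head "rose" — a clause (S).

S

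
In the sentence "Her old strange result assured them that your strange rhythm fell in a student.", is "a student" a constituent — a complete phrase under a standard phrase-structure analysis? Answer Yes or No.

The sequence corresponds to a single NP node — the noun phrase "a student".

Yes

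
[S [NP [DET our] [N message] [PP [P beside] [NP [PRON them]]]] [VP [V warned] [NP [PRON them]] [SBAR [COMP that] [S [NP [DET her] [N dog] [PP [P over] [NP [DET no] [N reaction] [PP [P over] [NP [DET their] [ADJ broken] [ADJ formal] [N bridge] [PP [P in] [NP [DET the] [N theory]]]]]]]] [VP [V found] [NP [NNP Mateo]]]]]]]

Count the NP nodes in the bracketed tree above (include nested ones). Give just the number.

8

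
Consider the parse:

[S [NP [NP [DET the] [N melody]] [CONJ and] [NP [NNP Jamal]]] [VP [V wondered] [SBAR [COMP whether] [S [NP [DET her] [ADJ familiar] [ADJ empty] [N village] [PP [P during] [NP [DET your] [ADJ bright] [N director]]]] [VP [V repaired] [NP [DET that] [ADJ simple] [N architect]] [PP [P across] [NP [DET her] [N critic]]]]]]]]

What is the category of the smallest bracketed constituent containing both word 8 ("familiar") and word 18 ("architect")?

The smallest bracket enclosing both words is [S her familiar empty village during your bright director repaired that simple architect across her critic], so the label is S.

S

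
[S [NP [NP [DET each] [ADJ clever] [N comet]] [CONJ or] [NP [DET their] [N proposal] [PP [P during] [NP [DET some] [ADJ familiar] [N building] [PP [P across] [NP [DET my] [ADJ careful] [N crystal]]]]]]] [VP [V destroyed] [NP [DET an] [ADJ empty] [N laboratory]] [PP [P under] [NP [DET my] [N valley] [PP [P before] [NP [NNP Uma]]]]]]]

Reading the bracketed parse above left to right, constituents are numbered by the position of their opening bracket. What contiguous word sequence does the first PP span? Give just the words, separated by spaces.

during some familiar building across my careful crystal

Opening `[PP` markers occur at word positions 7, 11, 19, 22; the first of these opens the constituent [PP during some familiar building across my careful crystal].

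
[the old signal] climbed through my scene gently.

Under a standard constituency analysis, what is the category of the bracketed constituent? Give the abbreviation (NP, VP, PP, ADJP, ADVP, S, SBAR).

NP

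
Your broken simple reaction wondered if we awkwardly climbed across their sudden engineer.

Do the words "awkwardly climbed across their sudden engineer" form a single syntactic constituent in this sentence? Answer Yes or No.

Yes

The sequence corresponds to a single VP node — the verb phrase "awkwardly climbed across their sudden engineer".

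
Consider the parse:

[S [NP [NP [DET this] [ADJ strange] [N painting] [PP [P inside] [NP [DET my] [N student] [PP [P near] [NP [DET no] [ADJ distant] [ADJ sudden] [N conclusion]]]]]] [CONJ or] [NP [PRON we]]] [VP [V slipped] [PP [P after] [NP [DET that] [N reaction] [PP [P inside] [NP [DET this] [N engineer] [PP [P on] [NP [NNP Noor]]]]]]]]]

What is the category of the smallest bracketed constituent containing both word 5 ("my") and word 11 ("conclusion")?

The smallest bracket enclosing both words is [NP my student near no distant sudden conclusion], so the label is NP.

NP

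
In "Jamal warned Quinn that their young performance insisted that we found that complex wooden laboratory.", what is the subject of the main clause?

Jamal

In the main clause the verb is "warned"; the NP preceding it, "Jamal", is the subject.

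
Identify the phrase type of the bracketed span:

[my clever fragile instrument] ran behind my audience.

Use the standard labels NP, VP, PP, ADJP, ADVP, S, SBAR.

NP

"instrument" is the head of the bracketed span, so the span is a noun phrase: NP.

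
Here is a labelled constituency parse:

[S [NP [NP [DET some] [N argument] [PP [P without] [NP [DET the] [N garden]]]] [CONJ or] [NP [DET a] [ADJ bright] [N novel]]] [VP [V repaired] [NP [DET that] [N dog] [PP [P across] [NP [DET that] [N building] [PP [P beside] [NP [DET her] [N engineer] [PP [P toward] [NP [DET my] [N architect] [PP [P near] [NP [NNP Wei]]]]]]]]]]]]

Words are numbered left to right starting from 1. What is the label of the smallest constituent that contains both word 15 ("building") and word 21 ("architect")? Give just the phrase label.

NP

Word 15 lies under S → VP → NP → PP → NP → N; word 21 lies under S → VP → NP → PP → NP → PP → NP → PP → NP → N. The lowest shared node is the NP.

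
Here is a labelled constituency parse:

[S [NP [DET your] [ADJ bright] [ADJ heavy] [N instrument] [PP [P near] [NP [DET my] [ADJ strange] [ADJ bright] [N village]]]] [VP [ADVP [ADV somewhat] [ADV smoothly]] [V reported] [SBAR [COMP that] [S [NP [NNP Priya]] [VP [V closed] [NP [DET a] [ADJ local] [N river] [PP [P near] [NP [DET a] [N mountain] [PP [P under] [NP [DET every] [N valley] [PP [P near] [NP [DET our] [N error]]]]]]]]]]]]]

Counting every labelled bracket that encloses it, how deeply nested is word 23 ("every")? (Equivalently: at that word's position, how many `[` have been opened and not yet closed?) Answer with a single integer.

11

Path from the root down to the word: S → VP → SBAR → S → VP → NP → PP → NP → PP → NP → DET. That is 11 enclosing brackets.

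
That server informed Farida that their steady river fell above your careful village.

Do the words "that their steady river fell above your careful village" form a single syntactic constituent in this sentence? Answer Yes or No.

Yes

The sequence corresponds to a single SBAR node — the subordinate clause "that their steady river fell above your careful village".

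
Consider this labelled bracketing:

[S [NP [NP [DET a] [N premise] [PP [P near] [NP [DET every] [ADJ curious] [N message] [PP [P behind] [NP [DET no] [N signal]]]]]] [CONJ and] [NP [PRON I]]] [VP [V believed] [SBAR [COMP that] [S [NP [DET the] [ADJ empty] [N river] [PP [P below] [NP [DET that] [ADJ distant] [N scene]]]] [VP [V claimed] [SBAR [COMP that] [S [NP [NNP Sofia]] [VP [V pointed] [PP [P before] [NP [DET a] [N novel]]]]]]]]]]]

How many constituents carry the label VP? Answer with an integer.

3

The VP constituents are: [VP believed that the empty river below that distant scene claimed that Sofia pointed before a novel]; [VP claimed that Sofia pointed before a novel]; [VP pointed before a novel]. Total: 3.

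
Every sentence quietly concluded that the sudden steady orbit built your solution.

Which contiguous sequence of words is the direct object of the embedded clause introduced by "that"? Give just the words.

your solution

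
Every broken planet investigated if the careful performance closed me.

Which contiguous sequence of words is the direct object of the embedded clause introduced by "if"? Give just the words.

Within the embedded clause introduced by "if", the direct object of "closed" is "me".

me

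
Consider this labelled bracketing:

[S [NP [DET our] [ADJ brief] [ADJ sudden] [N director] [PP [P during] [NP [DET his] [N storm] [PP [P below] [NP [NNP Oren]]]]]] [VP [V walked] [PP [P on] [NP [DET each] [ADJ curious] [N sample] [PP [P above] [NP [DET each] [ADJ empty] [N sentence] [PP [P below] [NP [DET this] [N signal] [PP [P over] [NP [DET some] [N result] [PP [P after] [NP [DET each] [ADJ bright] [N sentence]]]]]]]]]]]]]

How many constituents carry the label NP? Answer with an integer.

8

Scanning left to right, an opening `[NP` appears at word positions 1, 6, 9, 12, 16, 20, 23, 26 — 8 in total.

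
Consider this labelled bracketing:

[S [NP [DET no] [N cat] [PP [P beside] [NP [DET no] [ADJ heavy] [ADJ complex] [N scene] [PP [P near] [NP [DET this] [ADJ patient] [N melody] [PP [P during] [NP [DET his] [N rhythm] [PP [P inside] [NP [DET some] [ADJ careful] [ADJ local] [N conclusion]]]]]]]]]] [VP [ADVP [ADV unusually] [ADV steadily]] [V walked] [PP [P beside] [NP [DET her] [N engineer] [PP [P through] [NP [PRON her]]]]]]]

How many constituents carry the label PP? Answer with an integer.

The PP constituents are: [PP beside no heavy complex scene near this patient melody during his rhythm inside some careful local conclusion]; [PP near this patient melody during his rhythm inside some careful local conclusion]; [PP during his rhythm inside some careful local conclusion]; [PP inside some careful local conclusion]; [PP beside her engineer through her]; [PP through her]. Total: 6.

6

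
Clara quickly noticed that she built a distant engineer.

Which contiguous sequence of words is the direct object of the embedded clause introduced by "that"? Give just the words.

a distant engineer

The verb of the embedded clause introduced by "that" is "built"; its direct object is the NP "a distant engineer".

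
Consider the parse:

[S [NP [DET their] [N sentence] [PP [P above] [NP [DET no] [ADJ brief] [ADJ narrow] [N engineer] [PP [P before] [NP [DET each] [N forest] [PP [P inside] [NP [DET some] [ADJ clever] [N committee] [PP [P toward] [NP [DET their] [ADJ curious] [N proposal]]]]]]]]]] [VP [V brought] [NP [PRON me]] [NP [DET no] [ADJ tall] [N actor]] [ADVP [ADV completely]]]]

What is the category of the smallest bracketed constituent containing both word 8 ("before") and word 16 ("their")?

Word 8 lies under S → NP → PP → NP → PP → P; word 16 lies under S → NP → PP → NP → PP → NP → PP → NP → PP → NP → DET. The lowest shared node is the PP.

PP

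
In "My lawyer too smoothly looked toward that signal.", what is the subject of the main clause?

In the main clause the verb is "looked"; the NP preceding it, "my lawyer", is the subject.

my lawyer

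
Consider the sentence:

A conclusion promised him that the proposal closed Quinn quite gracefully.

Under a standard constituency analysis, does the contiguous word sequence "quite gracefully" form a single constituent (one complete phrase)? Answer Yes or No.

Yes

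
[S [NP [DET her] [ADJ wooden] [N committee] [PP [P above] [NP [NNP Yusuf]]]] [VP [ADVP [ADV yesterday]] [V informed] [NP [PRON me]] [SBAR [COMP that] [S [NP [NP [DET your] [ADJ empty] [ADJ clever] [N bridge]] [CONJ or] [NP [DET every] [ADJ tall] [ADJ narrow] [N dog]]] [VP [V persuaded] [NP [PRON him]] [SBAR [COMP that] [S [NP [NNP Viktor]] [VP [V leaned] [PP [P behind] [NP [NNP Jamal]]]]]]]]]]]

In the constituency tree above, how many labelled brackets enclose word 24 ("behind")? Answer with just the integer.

Path from the root down to the word: S → VP → SBAR → S → VP → SBAR → S → VP → PP → P. That is 10 enclosing brackets.

10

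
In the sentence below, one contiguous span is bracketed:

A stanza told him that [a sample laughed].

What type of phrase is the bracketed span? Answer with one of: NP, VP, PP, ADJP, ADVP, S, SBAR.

S

The span is built around the head "laughed" — a clause (S).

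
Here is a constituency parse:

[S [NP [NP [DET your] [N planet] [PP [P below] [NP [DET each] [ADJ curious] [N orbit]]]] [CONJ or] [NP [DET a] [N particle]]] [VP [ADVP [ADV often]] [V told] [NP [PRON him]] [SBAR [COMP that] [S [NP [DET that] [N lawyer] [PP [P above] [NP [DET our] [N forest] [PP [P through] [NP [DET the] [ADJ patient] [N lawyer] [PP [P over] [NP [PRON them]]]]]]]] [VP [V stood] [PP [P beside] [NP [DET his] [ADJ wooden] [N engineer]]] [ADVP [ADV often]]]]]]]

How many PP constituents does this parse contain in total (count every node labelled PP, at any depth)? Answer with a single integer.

The PP constituents are: [PP below each curious orbit]; [PP above our forest through the patient lawyer over them]; [PP through the patient lawyer over them]; [PP over them]; [PP beside his wooden engineer]. Total: 5.

5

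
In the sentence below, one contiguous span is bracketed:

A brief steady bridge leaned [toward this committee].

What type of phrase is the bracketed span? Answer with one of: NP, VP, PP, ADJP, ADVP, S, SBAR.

PP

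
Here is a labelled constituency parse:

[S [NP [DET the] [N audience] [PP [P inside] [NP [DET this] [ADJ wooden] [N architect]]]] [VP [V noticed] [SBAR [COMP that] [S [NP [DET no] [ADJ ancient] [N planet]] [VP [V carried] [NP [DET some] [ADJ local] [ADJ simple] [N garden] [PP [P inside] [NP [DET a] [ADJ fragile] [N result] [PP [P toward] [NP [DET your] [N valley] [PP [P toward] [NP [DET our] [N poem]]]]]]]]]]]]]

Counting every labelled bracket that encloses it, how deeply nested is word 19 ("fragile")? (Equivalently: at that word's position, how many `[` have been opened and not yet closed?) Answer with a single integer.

Counting open brackets not yet closed at "fragile": [S [VP [SBAR [S [VP [NP [PP [NP [ADJ = 9.

9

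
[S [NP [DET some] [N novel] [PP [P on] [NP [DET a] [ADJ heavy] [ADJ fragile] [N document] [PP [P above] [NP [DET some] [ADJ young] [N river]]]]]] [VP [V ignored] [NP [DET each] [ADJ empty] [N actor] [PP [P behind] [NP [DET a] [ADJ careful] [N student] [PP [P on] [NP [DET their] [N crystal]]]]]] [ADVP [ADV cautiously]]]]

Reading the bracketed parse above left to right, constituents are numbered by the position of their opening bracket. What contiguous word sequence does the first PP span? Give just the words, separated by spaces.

on a heavy fragile document above some young river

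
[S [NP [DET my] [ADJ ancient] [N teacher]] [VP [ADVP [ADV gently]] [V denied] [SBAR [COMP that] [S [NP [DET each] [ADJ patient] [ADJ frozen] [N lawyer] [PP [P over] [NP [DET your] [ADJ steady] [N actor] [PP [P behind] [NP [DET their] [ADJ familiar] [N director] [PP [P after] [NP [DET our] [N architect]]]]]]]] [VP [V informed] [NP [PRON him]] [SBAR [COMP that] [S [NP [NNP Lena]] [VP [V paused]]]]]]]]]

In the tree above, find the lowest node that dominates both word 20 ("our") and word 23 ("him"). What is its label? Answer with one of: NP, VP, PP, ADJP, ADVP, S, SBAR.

S

Word 20 lies under S → VP → SBAR → S → NP → PP → NP → PP → NP → PP → NP → DET; word 23 lies under S → VP → SBAR → S → VP → NP → PRON. The lowest shared node is the S.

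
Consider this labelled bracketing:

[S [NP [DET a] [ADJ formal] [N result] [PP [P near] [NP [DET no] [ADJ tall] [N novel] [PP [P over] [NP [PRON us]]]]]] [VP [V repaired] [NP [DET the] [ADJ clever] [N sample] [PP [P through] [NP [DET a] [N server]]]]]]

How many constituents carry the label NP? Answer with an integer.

5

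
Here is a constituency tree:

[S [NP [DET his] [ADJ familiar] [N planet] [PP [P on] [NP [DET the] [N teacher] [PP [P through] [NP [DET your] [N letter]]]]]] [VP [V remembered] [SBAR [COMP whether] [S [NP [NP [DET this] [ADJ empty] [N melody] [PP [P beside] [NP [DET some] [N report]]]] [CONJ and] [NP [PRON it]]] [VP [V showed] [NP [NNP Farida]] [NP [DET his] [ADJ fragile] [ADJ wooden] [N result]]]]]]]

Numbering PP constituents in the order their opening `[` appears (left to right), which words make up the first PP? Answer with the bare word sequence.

Opening `[PP` markers occur at word positions 4, 7, 15; the first of these opens the constituent [PP on the teacher through your letter].

on the teacher through your letter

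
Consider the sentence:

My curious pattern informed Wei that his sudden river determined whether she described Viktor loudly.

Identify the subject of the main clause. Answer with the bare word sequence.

my curious pattern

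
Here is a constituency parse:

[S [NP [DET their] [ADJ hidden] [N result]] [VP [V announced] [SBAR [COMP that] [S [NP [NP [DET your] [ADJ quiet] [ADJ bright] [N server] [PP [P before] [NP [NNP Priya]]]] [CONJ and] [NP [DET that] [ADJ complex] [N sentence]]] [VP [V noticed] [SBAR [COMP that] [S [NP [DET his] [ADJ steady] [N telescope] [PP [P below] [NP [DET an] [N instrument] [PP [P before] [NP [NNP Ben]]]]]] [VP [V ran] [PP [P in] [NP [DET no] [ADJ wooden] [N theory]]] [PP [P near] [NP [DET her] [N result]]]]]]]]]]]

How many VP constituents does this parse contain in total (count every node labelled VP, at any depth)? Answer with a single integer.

3

Listing each VP by its span: [VP announced that your quiet bright server before Priya and that complex sentence noticed that his steady telescope below an instrument before Ben ran in no wooden theory near her result]; [VP noticed that his steady telescope below an instrument before Ben ran in no wooden theory near her result]; [VP ran in no wooden theory near her result] — that makes 3.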